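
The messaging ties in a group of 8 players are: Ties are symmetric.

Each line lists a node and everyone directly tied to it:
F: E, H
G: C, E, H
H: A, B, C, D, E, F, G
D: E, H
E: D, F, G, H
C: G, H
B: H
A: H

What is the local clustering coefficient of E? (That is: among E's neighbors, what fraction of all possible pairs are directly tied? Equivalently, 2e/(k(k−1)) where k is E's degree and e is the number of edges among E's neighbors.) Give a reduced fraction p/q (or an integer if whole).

1/2

E's neighbors: D, F, G, and H (k = 4).
Possible neighbor pairs: C(4,2) = 6. Edges among them: D–H, F–H, G–H → e = 3.
Clustering(E) = 3/6 = 1/2.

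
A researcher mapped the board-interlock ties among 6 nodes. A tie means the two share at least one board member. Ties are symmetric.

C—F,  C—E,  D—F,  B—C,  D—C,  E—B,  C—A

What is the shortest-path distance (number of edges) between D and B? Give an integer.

One shortest route is D – C – B, which uses 2 edges, and D and B are not directly tied, so nothing shorter exists. So d(D,B) = 2.

2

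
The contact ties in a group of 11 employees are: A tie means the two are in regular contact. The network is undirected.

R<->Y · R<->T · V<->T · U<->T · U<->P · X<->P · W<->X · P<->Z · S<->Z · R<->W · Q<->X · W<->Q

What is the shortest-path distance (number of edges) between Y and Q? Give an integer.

One shortest route is Y – R – W – Q, which uses 3 edges, and at distance 2 from Y we only reach {T, W}, which does not include Q. So d(Y,Q) = 3.

3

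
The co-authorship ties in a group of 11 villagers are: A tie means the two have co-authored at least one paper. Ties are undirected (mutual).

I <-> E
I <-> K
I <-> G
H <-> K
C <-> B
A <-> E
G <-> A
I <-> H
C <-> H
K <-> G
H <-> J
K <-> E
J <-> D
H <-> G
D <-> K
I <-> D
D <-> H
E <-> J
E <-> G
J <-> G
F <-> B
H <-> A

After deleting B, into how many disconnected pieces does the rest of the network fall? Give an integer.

2

Without B, the remaining ties split the others into: {A, C, D, E, G, H, I, J, K}; {F}.
That's 2 separate components.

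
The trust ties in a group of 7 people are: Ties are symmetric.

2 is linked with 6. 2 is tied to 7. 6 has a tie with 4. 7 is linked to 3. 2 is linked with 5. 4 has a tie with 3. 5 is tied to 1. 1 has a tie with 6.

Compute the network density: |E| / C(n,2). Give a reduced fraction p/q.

8/21

There are 8 edges and 7 nodes, so the maximum possible is C(7,2) = 21.
Density = 8/21.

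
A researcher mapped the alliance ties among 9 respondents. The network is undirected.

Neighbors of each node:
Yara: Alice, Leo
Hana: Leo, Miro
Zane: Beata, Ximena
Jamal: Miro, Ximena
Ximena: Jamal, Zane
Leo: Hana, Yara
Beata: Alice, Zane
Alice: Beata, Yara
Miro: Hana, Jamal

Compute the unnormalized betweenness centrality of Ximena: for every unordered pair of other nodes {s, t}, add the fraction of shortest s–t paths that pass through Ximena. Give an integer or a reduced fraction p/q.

6

Pairs whose geodesics pass through Ximena — Alice–Jamal: 1; Beata–Jamal: 1; Beata–Miro: 1; Zane–Jamal: 1; Zane–Miro: 1; Zane–Hana: 1.
All other pairs contribute 0.
Summing the contributions gives betweenness(Ximena) = 6.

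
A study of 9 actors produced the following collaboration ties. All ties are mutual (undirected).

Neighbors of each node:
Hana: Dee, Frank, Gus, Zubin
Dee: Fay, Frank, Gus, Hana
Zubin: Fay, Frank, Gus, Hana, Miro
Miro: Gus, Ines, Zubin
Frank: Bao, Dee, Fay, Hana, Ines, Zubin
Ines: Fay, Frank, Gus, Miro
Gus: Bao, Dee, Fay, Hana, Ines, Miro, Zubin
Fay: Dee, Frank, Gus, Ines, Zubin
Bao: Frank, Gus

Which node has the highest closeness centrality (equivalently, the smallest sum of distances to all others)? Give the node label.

Farness (sum of distances to all others) for each node — Bao:14, Dee:12, Fay:11, Frank:10, Gus:9, Hana:12, Ines:12, Miro:13, Zubin:11.
The smallest farness is 9, for Gus, so Gus has the highest closeness.

Gus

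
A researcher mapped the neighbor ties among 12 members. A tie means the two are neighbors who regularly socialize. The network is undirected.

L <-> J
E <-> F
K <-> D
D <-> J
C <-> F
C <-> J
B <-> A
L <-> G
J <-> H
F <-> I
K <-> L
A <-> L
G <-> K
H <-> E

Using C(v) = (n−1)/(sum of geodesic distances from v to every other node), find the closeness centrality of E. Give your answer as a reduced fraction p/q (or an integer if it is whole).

Distances from E: A:4, B:5, C:2, D:3, F:1, G:4, H:1, I:2, J:2, K:4, L:3. Sum = 31.
n = 12, so closeness = 11/31.

11/31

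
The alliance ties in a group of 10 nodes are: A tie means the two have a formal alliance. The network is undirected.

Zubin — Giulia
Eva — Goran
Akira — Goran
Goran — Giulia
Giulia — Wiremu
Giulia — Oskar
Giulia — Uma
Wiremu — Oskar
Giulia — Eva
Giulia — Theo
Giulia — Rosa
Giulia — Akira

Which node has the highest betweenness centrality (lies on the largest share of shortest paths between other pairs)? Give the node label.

Giulia

Unnormalized betweenness of each node: Akira:0, Eva:0, Giulia:65/2, Goran:1/2, Oskar:0, Rosa:0, Theo:0, Uma:0, Wiremu:0, Zubin:0.
Giulia has the largest value, 65/2, making it the main broker — the node through which the most shortest paths run.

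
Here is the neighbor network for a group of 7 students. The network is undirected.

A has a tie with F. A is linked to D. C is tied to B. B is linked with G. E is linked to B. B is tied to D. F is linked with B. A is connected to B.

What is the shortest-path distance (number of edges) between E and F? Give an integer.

2

One shortest route is E – B – F, which uses 2 edges, and E and F are not directly tied, so nothing shorter exists. So d(E,F) = 2.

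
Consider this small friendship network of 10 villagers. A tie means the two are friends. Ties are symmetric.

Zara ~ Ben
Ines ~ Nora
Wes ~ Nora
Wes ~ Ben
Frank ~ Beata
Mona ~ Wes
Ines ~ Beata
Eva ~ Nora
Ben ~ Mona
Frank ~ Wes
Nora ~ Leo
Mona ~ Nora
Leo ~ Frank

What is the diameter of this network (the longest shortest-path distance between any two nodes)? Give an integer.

Eccentricity of each node (its greatest distance to any other): Beata:4, Ben:3, Eva:4, Frank:3, Ines:4, Leo:4, Mona:3, Nora:3, Wes:2, Zara:4.
The maximum eccentricity is 4, realized for instance by the pair Beata–Zara via Beata – Frank – Wes – Ben – Zara. So the diameter is 4.

4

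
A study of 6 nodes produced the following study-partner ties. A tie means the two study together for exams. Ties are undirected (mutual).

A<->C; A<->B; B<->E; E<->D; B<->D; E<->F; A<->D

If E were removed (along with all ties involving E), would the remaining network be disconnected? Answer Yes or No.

Removing E leaves {A, B, C, and D} with no path to {F}, so the network splits into 2 components. E is a cut vertex.

Yes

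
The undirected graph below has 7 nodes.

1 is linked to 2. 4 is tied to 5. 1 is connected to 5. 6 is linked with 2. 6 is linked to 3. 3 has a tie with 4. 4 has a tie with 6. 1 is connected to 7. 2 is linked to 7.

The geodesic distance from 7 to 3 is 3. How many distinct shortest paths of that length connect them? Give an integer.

The shortest distance is 3, and the only length-3 path is 7–2–6–3. So there is exactly 1 shortest path.

1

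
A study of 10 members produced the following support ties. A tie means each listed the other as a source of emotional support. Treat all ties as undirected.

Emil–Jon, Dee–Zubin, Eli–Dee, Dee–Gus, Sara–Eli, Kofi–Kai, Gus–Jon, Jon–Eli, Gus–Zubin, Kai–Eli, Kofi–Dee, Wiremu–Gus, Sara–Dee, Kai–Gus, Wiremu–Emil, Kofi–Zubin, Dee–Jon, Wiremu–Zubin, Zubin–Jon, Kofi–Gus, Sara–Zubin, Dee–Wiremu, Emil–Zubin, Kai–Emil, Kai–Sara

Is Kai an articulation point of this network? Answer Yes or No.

Even without Kai, every remaining node can still reach every other (the residual graph is connected), so Kai is not a cut vertex.

No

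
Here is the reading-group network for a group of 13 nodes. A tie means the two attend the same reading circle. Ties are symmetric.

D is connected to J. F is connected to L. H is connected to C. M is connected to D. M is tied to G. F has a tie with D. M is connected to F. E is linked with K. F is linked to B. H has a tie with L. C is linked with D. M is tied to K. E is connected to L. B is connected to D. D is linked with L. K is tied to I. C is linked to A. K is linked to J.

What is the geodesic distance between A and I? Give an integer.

One shortest route is A – C – D – J – K – I, which uses 5 edges, and at distance 4 from A we only reach {E, G, K}, which does not include I. So d(A,I) = 5.

5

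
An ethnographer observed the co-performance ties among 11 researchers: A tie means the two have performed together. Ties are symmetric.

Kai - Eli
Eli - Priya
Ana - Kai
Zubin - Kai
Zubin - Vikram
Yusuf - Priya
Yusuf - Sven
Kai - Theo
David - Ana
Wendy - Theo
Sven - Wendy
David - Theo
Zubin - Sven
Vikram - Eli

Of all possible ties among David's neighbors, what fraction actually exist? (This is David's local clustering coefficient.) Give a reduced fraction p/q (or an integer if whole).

0

David's neighbors: Ana and Theo (k = 2).
Possible neighbor pairs: C(2,2) = 1. Edges among them: none → e = 0.
Clustering(David) = 0/1.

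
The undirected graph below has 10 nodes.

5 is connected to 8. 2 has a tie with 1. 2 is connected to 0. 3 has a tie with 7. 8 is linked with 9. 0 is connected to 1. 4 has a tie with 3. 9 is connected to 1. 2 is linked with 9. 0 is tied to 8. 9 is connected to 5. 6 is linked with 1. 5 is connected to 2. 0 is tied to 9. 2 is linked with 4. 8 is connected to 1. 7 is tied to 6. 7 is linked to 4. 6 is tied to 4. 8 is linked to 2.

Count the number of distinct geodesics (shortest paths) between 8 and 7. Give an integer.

2

The shortest distance is 3. The length-3 paths are: 8–2–4–7; 8–1–6–7.
That gives 2 distinct shortest paths.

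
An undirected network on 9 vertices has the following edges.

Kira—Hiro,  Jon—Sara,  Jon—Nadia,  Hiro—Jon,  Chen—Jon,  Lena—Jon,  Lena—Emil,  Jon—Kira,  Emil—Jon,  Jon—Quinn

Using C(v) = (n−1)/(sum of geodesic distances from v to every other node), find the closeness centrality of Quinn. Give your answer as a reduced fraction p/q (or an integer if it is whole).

8/15

Distances from Quinn: Chen:2, Emil:2, Hiro:2, Jon:1, Kira:2, Lena:2, Nadia:2, Sara:2. Sum = 15.
n = 9, so closeness = 8/15.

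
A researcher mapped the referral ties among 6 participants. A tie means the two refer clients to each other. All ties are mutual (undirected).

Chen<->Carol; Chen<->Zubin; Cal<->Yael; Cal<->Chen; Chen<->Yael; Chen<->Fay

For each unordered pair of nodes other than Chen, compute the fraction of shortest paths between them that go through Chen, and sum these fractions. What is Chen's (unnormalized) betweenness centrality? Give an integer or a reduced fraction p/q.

9

Pairs whose geodesics pass through Chen — Yael–Fay: 1; Yael–Zubin: 1; Yael–Carol: 1; Fay–Zubin: 1; Fay–Cal: 1; Fay–Carol: 1; Zubin–Cal: 1; Zubin–Carol: 1; Cal–Carol: 1.
All other pairs contribute 0.
Summing the contributions gives betweenness(Chen) = 9.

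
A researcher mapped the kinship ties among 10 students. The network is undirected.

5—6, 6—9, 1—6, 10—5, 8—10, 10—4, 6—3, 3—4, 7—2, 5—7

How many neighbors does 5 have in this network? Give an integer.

3

5 is directly tied to 6, 7, and 10. That is 3 neighbors, so the degree of 5 is 3.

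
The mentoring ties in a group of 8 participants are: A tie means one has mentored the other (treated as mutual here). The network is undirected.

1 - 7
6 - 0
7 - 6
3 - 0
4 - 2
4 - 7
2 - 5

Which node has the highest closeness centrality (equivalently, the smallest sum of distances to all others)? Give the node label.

7

Farness (sum of distances to all others) for each node — 0:19, 1:19, 2:19, 3:25, 4:15, 5:25, 6:15, 7:13.
The smallest farness is 13, for 7, so 7 has the highest closeness.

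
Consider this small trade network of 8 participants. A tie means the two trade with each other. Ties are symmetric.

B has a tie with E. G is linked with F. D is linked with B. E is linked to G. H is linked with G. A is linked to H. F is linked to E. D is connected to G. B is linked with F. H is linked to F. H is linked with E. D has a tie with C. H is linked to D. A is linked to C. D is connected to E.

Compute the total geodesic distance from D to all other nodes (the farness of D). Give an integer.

9

Distances from D: A:2, B:1, C:1, E:1, F:2, G:1, H:1.
Sum = 2 + 1 + 1 + 1 + 2 + 1 + 1 = 9.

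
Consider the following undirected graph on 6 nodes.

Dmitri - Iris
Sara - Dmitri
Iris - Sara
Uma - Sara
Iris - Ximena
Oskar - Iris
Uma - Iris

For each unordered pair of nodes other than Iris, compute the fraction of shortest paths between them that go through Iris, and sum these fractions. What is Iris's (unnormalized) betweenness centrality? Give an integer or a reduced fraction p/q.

15/2

Pairs whose geodesics pass through Iris — Dmitri–Uma: 1/2; Dmitri–Ximena: 1; Dmitri–Oskar: 1; Uma–Ximena: 1; Uma–Oskar: 1; Ximena–Sara: 1; Ximena–Oskar: 1; Sara–Oskar: 1.
All other pairs contribute 0.
Summing the contributions gives betweenness(Iris) = 15/2.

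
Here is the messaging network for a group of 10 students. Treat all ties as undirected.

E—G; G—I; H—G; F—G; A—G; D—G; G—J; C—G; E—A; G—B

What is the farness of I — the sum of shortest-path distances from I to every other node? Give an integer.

Distances from I: A:2, B:2, C:2, D:2, E:2, F:2, G:1, H:2, J:2.
Sum = 2 + 2 + 2 + 2 + 2 + 2 + 1 + 2 + 2 = 17.

17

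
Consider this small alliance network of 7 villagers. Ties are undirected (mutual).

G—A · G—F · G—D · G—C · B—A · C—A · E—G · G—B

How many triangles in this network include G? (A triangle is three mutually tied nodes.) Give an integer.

2

G's neighbors: A, B, C, D, E, and F.
Neighbor pairs that are themselves tied: G–A–B; G–A–C. Each forms one triangle with G, for 2 in total.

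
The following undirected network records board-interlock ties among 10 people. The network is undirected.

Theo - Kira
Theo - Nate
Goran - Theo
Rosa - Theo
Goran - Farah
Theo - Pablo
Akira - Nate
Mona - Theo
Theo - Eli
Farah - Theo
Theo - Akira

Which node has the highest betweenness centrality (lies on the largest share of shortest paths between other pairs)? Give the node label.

Unnormalized betweenness of each node: Akira:0, Eli:0, Farah:0, Goran:0, Kira:0, Mona:0, Nate:0, Pablo:0, Rosa:0, Theo:34.
Theo has the largest value, 34, making it the main broker — the node through which the most shortest paths run.

Theo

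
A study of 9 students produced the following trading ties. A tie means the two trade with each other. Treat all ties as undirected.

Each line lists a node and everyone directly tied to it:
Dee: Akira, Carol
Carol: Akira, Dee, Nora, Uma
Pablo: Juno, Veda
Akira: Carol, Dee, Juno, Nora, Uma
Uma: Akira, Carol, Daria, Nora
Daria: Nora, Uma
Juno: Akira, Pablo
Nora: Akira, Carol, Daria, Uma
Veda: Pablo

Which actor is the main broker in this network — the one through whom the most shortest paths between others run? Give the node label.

Akira

Unnormalized betweenness of each node: Akira:33/2, Carol:3/2, Daria:0, Dee:0, Juno:12, Nora:3, Pablo:7, Uma:3, Veda:0.
Akira has the largest value, 33/2, making it the main broker — the node through which the most shortest paths run.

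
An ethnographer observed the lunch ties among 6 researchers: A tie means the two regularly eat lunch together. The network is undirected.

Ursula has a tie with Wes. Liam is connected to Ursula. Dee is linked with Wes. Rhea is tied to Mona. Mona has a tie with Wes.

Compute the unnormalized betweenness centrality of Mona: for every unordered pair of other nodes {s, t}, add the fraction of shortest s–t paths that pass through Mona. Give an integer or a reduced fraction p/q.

4

Pairs whose geodesics pass through Mona — Rhea–Liam: 1; Rhea–Ursula: 1; Rhea–Dee: 1; Rhea–Wes: 1.
All other pairs contribute 0.
Summing the contributions gives betweenness(Mona) = 4.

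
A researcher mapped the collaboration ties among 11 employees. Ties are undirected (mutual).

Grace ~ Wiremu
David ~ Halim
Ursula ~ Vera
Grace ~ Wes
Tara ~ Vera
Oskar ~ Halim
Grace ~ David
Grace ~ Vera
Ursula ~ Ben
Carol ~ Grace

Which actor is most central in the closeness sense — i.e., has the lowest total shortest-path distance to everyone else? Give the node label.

Farness (sum of distances to all others) for each node — Ben:36, Carol:26, David:22, Grace:17, Halim:29, Oskar:38, Tara:29, Ursula:27, Vera:20, Wes:26, Wiremu:26.
The smallest farness is 17, for Grace, so Grace has the highest closeness.

Grace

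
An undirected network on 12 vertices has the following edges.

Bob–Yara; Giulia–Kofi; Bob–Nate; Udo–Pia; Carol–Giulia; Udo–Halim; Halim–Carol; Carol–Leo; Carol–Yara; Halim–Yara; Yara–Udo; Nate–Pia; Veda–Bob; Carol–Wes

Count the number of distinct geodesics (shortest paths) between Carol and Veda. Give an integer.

The shortest distance is 3, and the only length-3 path is Carol–Yara–Bob–Veda. So there is exactly 1 shortest path.

1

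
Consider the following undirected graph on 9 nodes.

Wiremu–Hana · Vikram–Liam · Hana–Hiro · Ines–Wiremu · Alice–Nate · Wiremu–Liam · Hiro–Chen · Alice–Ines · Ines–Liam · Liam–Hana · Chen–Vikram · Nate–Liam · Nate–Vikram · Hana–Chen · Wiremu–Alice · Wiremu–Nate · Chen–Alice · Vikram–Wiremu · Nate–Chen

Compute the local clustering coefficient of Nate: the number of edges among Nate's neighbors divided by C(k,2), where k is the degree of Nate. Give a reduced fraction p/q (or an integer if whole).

Nate's neighbors: Alice, Chen, Liam, Vikram, and Wiremu (k = 5).
Possible neighbor pairs: C(5,2) = 10. Edges among them: Alice–Chen, Alice–Wiremu, Chen–Vikram, Liam–Vikram, Liam–Wiremu, Vikram–Wiremu → e = 6.
Clustering(Nate) = 6/10 = 3/5.

3/5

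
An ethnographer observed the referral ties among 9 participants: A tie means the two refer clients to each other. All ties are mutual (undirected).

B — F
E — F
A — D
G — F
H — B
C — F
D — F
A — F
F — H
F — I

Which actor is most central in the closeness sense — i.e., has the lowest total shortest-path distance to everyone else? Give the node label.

F

Farness (sum of distances to all others) for each node — A:14, B:14, C:15, D:14, E:15, F:8, G:15, H:14, I:15.
The smallest farness is 8, for F, so F has the highest closeness.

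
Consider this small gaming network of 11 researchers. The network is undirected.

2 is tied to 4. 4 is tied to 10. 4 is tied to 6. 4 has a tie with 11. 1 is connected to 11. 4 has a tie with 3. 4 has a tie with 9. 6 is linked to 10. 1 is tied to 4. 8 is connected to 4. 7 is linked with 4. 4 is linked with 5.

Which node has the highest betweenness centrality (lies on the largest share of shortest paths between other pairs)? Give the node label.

Unnormalized betweenness of each node: 1:0, 2:0, 3:0, 4:43, 5:0, 6:0, 7:0, 8:0, 9:0, 10:0, 11:0.
4 has the largest value, 43, making it the main broker — the node through which the most shortest paths run.

4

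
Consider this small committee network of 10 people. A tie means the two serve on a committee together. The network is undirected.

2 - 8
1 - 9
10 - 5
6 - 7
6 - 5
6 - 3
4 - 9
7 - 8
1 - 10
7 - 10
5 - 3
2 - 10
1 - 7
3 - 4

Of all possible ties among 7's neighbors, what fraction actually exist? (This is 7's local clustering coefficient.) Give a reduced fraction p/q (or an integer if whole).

1/6

7's neighbors: 1, 6, 8, and 10 (k = 4).
Possible neighbor pairs: C(4,2) = 6. Edges among them: 1–10 → e = 1.
Clustering(7) = 1/6.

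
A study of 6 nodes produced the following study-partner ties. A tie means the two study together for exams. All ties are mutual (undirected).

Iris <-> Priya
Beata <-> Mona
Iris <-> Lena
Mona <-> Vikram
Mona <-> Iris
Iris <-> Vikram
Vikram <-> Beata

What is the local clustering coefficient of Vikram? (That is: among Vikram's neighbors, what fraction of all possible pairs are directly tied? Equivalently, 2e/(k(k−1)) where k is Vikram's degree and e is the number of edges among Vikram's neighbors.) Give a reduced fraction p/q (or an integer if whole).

2/3

Vikram's neighbors: Beata, Iris, and Mona (k = 3).
Possible neighbor pairs: C(3,2) = 3. Edges among them: Beata–Mona, Iris–Mona → e = 2.
Clustering(Vikram) = 2/3.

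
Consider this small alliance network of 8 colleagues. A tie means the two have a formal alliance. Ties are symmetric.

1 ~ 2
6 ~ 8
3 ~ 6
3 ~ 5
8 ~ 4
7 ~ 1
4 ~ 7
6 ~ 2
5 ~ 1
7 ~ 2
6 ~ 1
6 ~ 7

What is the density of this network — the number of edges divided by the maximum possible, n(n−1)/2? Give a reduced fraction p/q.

3/7

There are 12 edges and 8 nodes, so the maximum possible is C(8,2) = 28.
Density = 12/28 = 3/7.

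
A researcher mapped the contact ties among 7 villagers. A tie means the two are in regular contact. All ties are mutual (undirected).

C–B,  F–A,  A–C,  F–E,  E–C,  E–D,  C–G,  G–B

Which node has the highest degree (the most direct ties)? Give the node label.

Degrees — A:2, B:2, C:4, D:1, E:3, F:2, G:2.
The maximum is 4, attained only by C.

C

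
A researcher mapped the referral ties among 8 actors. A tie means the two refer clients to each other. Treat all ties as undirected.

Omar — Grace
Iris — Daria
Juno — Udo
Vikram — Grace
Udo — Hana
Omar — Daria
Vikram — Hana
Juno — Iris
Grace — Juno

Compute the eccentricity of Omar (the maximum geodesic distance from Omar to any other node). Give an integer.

Distances from Omar: Daria:1, Grace:1, Hana:3, Iris:2, Juno:2, Udo:3, Vikram:2.
The largest is 3 (to Udo and Hana), so the eccentricity of Omar is 3.

3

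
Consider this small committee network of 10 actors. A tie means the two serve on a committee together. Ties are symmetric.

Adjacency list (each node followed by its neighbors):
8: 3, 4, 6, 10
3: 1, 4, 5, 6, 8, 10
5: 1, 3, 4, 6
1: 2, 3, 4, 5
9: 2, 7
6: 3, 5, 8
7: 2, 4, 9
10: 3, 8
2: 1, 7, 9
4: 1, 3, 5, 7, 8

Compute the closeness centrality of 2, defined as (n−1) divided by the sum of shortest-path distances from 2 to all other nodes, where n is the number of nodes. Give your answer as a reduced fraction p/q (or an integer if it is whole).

Distances from 2: 1:1, 3:2, 4:2, 5:2, 6:3, 7:1, 8:3, 9:1, 10:3. Sum = 18.
n = 10, so closeness = 9/18 = 1/2.

1/2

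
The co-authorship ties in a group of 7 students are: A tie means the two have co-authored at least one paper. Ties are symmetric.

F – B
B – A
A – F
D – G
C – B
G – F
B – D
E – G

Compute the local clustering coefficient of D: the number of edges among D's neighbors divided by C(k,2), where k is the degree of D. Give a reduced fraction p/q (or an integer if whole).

D's neighbors: B and G (k = 2).
Possible neighbor pairs: C(2,2) = 1. Edges among them: none → e = 0.
Clustering(D) = 0/1.

0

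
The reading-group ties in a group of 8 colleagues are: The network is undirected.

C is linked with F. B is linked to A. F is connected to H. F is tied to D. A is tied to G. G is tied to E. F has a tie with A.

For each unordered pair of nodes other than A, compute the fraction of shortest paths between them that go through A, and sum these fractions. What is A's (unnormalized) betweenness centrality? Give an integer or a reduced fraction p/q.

Pairs whose geodesics pass through A — D–G: 1; D–B: 1; D–E: 1; F–G: 1; F–B: 1; F–E: 1; C–G: 1; C–B: 1; C–E: 1; G–B: 1; G–H: 1; B–H: 1; B–E: 1; H–E: 1.
All other pairs contribute 0.
Summing the contributions gives betweenness(A) = 14.

14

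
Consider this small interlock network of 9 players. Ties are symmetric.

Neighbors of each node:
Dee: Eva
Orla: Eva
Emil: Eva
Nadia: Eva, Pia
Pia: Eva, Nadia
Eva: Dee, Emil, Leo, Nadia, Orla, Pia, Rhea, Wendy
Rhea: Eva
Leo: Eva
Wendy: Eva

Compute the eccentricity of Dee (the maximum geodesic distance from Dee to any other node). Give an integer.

2

Distances from Dee: Emil:2, Eva:1, Leo:2, Nadia:2, Orla:2, Pia:2, Rhea:2, Wendy:2.
The largest is 2 (to Wendy, Nadia, Pia, Emil, Rhea, Leo, and Orla), so the eccentricity of Dee is 2.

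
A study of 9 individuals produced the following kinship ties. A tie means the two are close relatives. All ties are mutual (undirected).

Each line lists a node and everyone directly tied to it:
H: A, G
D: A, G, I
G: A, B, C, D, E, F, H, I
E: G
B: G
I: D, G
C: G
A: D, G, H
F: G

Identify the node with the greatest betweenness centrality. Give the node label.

Unnormalized betweenness of each node: A:1/2, B:0, C:0, D:1/2, E:0, F:0, G:24, H:0, I:0.
G has the largest value, 24, making it the main broker — the node through which the most shortest paths run.

G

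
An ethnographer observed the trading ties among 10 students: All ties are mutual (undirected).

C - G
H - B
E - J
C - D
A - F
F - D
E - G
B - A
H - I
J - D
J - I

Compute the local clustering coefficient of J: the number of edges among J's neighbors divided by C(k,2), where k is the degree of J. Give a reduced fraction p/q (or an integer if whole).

J's neighbors: D, E, and I (k = 3).
Possible neighbor pairs: C(3,2) = 3. Edges among them: none → e = 0.
Clustering(J) = 0/3 = 0.

0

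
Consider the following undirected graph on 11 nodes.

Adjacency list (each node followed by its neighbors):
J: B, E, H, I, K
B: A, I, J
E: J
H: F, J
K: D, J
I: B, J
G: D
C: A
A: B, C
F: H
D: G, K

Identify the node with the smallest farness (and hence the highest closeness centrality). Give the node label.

J

Farness (sum of distances to all others) for each node — A:28, B:21, C:37, D:29, E:26, F:33, G:38, H:24, I:23, J:17, K:22.
The smallest farness is 17, for J, so J has the highest closeness.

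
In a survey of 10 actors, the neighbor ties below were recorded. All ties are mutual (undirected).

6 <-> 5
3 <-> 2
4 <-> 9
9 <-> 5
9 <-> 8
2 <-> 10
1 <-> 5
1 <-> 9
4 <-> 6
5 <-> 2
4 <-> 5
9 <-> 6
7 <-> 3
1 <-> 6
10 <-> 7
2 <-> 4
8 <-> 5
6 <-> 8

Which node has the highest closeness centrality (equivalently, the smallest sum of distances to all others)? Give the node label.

Farness (sum of distances to all others) for each node — 1:19, 2:14, 3:20, 4:15, 5:13, 6:17, 7:26, 8:19, 9:17, 10:20.
The smallest farness is 13, for 5, so 5 has the highest closeness.

5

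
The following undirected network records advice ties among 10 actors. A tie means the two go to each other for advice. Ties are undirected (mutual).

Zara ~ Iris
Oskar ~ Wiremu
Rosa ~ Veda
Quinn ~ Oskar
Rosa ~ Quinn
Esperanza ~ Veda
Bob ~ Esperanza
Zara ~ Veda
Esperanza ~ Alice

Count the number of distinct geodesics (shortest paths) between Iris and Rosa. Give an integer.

The shortest distance is 3, and the only length-3 path is Iris–Zara–Veda–Rosa. So there is exactly 1 shortest path.

1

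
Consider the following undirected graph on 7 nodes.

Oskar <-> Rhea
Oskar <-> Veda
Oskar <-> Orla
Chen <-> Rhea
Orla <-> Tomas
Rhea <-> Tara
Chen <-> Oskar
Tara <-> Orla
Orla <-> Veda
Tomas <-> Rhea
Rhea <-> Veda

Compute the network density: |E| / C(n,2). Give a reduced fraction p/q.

There are 11 edges and 7 nodes, so the maximum possible is C(7,2) = 21.
Density = 11/21.

11/21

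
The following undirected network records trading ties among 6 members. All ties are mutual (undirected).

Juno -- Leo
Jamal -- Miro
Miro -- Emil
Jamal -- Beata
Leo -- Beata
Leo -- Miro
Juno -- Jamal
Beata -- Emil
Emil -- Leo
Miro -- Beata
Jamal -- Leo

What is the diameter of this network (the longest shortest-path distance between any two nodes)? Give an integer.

2

Eccentricity of each node (its greatest distance to any other): Beata:2, Emil:2, Jamal:2, Juno:2, Leo:1, Miro:2.
The maximum eccentricity is 2, realized for instance by the pair Juno–Emil via Juno – Leo – Emil. So the diameter is 2.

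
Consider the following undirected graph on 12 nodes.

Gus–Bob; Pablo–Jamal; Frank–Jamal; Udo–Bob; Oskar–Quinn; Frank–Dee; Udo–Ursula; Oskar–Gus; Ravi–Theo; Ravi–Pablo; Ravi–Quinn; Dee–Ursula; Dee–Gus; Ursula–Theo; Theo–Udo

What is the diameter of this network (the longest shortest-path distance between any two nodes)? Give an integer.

Eccentricity of each node (its greatest distance to any other): Bob:4, Dee:3, Frank:4, Gus:4, Jamal:4, Oskar:4, Pablo:4, Quinn:4, Ravi:3, Theo:3, Udo:4, Ursula:3.
The maximum eccentricity is 4, realized for instance by the pair Gus–Pablo via Gus – Oskar – Quinn – Ravi – Pablo. So the diameter is 4.

4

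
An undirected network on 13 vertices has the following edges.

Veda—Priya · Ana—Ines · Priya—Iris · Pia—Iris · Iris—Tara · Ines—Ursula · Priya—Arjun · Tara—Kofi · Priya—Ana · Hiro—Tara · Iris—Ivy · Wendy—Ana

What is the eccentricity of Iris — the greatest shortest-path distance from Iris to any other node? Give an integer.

4

Distances from Iris: Ana:2, Arjun:2, Hiro:2, Ines:3, Ivy:1, Kofi:2, Pia:1, Priya:1, Tara:1, Ursula:4, Veda:2, Wendy:3.
The largest is 4 (to Ursula), so the eccentricity of Iris is 4.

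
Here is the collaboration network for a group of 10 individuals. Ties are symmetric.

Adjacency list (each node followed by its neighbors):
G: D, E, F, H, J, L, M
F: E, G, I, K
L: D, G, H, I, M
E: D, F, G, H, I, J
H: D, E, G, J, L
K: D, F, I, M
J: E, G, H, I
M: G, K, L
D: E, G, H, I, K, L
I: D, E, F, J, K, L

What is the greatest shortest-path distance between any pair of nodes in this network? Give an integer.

Eccentricity of each node (its greatest distance to any other): D:2, E:2, F:2, G:2, H:2, I:2, J:2, K:2, L:2, M:2.
The maximum eccentricity is 2, realized for instance by the pair G–K via G – M – K. So the diameter is 2.

2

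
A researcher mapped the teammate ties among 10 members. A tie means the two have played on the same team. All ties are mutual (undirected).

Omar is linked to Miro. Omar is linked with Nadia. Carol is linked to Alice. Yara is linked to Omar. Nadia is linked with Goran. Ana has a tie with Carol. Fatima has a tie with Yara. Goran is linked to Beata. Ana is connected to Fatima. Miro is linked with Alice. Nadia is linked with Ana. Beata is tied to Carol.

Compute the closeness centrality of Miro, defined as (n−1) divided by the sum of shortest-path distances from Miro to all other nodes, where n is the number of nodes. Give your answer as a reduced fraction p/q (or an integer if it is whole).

9/20

Distances from Miro: Alice:1, Ana:3, Beata:3, Carol:2, Fatima:3, Goran:3, Nadia:2, Omar:1, Yara:2. Sum = 20.
n = 10, so closeness = 9/20.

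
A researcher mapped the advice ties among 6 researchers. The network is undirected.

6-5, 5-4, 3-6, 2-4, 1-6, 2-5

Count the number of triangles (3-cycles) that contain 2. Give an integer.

2's neighbors: 4 and 5.
Neighbor pairs that are themselves tied: 2–4–5. Each forms one triangle with 2, for 1 in total.

1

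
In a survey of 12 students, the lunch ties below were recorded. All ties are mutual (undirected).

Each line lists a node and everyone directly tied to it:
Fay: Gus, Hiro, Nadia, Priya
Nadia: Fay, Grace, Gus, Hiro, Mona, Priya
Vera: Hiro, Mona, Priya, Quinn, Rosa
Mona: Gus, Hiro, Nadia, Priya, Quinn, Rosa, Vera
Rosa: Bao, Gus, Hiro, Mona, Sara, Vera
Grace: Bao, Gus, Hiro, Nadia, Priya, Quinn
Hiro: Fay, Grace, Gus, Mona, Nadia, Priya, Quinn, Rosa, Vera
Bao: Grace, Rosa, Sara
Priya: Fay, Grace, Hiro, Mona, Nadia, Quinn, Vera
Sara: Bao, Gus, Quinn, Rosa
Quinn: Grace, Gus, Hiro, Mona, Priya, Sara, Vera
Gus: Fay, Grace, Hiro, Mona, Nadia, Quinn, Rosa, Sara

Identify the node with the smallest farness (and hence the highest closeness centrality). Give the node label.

Hiro

Farness (sum of distances to all others) for each node — Bao:20, Fay:19, Grace:16, Gus:14, Hiro:13, Mona:15, Nadia:16, Priya:15, Quinn:15, Rosa:16, Sara:18, Vera:17.
The smallest farness is 13, for Hiro, so Hiro has the highest closeness.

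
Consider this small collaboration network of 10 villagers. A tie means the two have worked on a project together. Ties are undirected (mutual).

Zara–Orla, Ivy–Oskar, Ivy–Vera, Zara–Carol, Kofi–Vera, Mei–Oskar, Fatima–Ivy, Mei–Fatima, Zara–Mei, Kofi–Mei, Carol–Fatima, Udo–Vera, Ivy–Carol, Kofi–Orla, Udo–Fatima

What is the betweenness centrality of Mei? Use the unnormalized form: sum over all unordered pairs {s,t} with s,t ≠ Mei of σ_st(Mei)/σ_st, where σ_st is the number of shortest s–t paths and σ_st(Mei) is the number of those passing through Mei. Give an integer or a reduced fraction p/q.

Pairs whose geodesics pass through Mei — Zara–Oskar: 1; Zara–Fatima: 1/2; Zara–Vera: 1/3; Zara–Kofi: 1/2; Zara–Udo: 1/2; Oskar–Fatima: 1/2; Oskar–Orla: 2/2; Oskar–Kofi: 1; Oskar–Udo: 1/3; Fatima–Orla: 2/3; Fatima–Kofi: 1; Carol–Kofi: 2/4.
All other pairs contribute 0.
Summing the contributions gives betweenness(Mei) = 47/6.

47/6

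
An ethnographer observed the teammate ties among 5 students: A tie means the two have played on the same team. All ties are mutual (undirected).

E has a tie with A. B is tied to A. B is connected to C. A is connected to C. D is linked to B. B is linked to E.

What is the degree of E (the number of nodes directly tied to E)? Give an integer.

E is directly tied to A and B. That is 2 neighbors, so the degree of E is 2.

2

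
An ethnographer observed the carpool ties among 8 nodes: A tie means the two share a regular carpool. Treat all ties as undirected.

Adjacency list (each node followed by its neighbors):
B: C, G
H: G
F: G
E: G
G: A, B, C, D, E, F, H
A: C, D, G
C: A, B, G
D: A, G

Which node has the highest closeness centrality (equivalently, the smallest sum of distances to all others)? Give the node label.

Farness (sum of distances to all others) for each node — A:11, B:12, C:11, D:12, E:13, F:13, G:7, H:13.
The smallest farness is 7, for G, so G has the highest closeness.

G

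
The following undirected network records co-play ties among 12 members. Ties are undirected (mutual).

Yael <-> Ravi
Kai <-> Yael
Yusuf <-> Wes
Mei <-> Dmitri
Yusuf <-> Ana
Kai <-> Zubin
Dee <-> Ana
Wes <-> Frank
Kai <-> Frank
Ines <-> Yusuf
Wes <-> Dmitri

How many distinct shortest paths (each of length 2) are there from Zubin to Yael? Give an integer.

1

The shortest distance is 2, and the only length-2 path is Zubin–Kai–Yael. So there is exactly 1 shortest path.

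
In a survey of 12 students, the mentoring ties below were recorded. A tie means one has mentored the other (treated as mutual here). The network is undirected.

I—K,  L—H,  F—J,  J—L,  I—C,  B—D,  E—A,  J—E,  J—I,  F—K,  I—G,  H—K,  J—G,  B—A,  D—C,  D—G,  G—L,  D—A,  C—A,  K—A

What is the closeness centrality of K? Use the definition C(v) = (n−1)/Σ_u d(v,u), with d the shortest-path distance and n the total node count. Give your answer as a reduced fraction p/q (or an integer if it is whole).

11/18

Distances from K: A:1, B:2, C:2, D:2, E:2, F:1, G:2, H:1, I:1, J:2, L:2. Sum = 18.
n = 12, so closeness = 11/18.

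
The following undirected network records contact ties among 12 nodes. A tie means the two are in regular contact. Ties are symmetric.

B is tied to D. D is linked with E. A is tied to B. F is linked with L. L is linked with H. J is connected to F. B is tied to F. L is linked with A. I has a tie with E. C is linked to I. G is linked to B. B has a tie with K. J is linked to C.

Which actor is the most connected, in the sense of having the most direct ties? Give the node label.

Degrees — A:2, B:5, C:2, D:2, E:2, F:3, G:1, H:1, I:2, J:2, K:1, L:3.
The maximum is 5, attained only by B.

B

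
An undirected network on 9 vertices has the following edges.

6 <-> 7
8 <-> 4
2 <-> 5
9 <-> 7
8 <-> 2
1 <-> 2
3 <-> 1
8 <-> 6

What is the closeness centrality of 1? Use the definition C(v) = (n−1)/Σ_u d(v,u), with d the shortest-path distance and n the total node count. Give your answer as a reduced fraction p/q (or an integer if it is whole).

8/21

Distances from 1: 2:1, 3:1, 4:3, 5:2, 6:3, 7:4, 8:2, 9:5. Sum = 21.
n = 9, so closeness = 8/21.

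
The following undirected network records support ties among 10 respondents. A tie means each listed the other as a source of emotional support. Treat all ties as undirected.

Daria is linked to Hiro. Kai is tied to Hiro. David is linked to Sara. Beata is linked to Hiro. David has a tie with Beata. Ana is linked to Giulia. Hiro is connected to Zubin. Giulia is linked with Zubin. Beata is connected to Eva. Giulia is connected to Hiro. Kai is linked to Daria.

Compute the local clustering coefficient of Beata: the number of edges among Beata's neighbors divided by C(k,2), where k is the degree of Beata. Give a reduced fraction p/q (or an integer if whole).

Beata's neighbors: David, Eva, and Hiro (k = 3).
Possible neighbor pairs: C(3,2) = 3. Edges among them: none → e = 0.
Clustering(Beata) = 0/3 = 0.

0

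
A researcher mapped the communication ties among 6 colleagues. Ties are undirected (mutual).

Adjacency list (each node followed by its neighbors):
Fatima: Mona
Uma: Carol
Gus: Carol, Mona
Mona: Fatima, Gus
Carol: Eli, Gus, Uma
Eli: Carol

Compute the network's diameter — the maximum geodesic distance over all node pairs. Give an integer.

Eccentricity of each node (its greatest distance to any other): Carol:3, Eli:4, Fatima:4, Gus:2, Mona:3, Uma:4.
The maximum eccentricity is 4, realized for instance by the pair Fatima–Uma via Fatima – Mona – Gus – Carol – Uma. So the diameter is 4.

4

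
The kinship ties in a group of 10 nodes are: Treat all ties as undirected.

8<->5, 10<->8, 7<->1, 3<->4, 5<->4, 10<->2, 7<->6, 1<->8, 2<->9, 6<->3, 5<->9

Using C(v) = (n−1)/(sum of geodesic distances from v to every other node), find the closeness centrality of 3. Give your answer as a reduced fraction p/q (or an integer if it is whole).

9/23

Distances from 3: 1:3, 2:4, 4:1, 5:2, 6:1, 7:2, 8:3, 9:3, 10:4. Sum = 23.
n = 10, so closeness = 9/23.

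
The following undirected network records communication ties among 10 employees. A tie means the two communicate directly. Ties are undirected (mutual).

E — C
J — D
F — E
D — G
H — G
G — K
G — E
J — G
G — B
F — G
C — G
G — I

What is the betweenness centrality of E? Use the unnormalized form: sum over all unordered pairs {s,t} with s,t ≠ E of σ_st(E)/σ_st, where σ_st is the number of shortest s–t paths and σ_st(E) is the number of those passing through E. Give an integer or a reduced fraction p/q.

Pairs whose geodesics pass through E — F–C: 1/2.
All other pairs contribute 0.
Summing the contributions gives betweenness(E) = 1/2.

1/2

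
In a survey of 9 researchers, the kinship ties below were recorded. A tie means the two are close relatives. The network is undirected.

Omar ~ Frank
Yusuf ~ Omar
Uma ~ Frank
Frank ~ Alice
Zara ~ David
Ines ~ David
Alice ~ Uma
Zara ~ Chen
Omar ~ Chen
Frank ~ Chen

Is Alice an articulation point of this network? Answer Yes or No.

Even without Alice, every remaining node can still reach every other (the residual graph is connected), so Alice is not a cut vertex.

No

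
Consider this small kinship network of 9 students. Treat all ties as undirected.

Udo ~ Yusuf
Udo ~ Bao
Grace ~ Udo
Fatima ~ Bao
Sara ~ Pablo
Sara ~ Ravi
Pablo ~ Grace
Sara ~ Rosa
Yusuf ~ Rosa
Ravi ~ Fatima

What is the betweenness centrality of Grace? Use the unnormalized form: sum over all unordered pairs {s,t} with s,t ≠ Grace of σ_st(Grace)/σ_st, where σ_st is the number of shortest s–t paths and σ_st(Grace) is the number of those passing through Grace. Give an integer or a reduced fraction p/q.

Pairs whose geodesics pass through Grace — Sara–Udo: 1/2; Yusuf–Pablo: 1/2; Bao–Pablo: 1; Udo–Pablo: 1.
All other pairs contribute 0.
Summing the contributions gives betweenness(Grace) = 3.

3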